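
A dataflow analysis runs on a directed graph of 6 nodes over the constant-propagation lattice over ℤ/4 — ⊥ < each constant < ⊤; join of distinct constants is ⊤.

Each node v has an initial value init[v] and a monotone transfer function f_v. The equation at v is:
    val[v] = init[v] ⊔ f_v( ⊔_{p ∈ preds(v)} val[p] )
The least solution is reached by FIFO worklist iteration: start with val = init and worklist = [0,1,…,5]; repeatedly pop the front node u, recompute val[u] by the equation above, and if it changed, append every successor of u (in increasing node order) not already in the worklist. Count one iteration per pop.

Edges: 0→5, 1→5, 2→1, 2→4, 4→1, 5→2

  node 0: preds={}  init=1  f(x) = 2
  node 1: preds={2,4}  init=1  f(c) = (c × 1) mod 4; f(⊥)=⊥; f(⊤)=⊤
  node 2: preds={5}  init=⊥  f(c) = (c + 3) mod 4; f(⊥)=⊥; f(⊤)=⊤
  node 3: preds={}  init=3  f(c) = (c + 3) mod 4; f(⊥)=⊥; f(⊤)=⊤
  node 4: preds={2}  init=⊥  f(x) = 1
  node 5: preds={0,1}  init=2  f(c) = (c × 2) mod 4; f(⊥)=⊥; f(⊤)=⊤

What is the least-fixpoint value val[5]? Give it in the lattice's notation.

Worklist (11 pops):
  #1 pop 0: in=⊥ → ⊤ (was 1); enqueue []
  #2 pop 1: in=⊥ → 1 (no change)
  #3 pop 2: in=2 → 1 (was ⊥); enqueue [1]
  #4 pop 3: in=⊥ → 3 (no change)
  #5 pop 4: in=1 → 1 (was ⊥); enqueue []
  #6 pop 5: in=⊤ → ⊤ (was 2); enqueue [2]
  #7 pop 1: in=1 → 1 (no change)
  #8 pop 2: in=⊤ → ⊤ (was 1); enqueue [1,4]
  #9 pop 1: in=⊤ → ⊤ (was 1); enqueue [5]
  #10 pop 4: in=⊤ → 1 (no change)
  #11 pop 5: in=⊤ → ⊤ (no change)

Fixpoint:
  val[0] = ⊤
  val[1] = ⊤
  val[2] = ⊤
  val[3] = 3
  val[4] = 1
  val[5] = ⊤

⊤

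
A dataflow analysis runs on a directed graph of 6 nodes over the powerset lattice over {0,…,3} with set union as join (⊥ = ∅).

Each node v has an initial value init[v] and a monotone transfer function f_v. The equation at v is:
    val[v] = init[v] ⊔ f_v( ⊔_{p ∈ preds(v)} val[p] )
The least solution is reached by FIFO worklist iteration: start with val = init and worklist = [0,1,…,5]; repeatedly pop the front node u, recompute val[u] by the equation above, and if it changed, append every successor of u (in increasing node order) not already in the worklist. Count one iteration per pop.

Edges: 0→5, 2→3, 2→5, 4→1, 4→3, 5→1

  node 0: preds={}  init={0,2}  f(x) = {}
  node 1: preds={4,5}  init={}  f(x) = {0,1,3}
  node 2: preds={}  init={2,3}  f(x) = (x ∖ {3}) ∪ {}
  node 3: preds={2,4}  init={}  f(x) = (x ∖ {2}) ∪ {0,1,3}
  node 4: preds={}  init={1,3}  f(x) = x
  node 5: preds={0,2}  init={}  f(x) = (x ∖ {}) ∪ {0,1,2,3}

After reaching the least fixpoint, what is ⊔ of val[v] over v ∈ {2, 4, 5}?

{0,1,2,3}

Trace (7 dequeues):
  [1] u=0 | in {} | out {0,2} | ==
  [2] u=1 | in {1,3} | out {0,1,3} | prev {} | push {}
  [3] u=2 | in {} | out {2,3} | ==
  [4] u=3 | in {1,2,3} | out {0,1,3} | prev {} | push {}
  [5] u=4 | in {} | out {1,3} | ==
  [6] u=5 | in {0,2,3} | out {0,1,2,3} | prev {} | push {1}
  [7] u=1 | in {0,1,2,3} | out {0,1,3} | ==

Converged values:
  [0] {0,2}
  [1] {0,1,3}
  [2] {2,3}
  [3] {0,1,3}
  [4] {1,3}
  [5] {0,1,2,3}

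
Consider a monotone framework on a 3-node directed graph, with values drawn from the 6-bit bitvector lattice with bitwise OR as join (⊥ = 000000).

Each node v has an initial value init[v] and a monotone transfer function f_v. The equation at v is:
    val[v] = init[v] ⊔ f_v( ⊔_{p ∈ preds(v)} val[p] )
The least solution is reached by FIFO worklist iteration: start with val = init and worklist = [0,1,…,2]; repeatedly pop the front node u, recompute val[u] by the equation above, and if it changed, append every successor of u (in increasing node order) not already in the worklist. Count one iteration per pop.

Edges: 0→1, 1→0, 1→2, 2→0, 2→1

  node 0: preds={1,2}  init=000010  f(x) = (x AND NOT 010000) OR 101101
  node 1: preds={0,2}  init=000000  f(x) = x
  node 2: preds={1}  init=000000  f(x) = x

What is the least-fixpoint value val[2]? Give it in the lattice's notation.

101111

Iteration log — 5 steps:
  step 1. node 0  ⊔preds=000000  new=101111  old=000010  +wl: 
  step 2. node 1  ⊔preds=101111  new=101111  old=000000  +wl: 0
  step 3. node 2  ⊔preds=101111  new=101111  old=000000  +wl: 1
  step 4. node 0  ⊔preds=101111  new=101111  stable
  step 5. node 1  ⊔preds=101111  new=101111  stable

Least fixpoint reached:
  node 0: 101111
  node 1: 101111
  node 2: 101111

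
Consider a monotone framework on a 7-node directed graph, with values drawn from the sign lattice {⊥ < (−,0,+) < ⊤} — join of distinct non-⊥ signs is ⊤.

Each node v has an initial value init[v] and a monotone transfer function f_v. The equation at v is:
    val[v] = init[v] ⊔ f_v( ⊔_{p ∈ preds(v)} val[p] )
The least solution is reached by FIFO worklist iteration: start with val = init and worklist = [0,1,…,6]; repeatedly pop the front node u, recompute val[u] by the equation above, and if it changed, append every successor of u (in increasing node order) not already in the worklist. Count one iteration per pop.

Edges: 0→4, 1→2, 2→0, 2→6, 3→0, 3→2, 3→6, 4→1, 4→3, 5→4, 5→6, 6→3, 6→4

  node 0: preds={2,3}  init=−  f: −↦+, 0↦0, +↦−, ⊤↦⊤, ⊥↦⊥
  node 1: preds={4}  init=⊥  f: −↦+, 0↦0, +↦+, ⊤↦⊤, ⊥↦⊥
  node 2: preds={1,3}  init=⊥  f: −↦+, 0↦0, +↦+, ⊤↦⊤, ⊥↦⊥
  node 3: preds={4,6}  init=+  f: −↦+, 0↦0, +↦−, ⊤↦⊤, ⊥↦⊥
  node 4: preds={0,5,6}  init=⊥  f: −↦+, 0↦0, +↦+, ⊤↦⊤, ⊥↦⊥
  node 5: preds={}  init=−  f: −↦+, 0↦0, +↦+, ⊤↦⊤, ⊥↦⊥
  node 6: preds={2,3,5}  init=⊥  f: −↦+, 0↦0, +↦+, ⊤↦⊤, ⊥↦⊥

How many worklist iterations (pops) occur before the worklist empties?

Worklist (18 pops):
  #1 pop 0: in=+ → − (no change)
  #2 pop 1: in=⊥ → ⊥ (no change)
  #3 pop 2: in=+ → + (was ⊥); enqueue [0]
  #4 pop 3: in=⊥ → + (no change)
  #5 pop 4: in=− → + (was ⊥); enqueue [1,3]
  #6 pop 5: in=⊥ → − (no change)
  #7 pop 6: in=⊤ → ⊤ (was ⊥); enqueue [4]
  #8 pop 0: in=+ → − (no change)
  #9 pop 1: in=+ → + (was ⊥); enqueue [2]
  #10 pop 3: in=⊤ → ⊤ (was +); enqueue [0,6]
  #11 pop 4: in=⊤ → ⊤ (was +); enqueue [1,3]
  #12 pop 2: in=⊤ → ⊤ (was +); enqueue []
  #13 pop 0: in=⊤ → ⊤ (was −); enqueue [4]
  #14 pop 6: in=⊤ → ⊤ (no change)
  #15 pop 1: in=⊤ → ⊤ (was +); enqueue [2]
  #16 pop 3: in=⊤ → ⊤ (no change)
  #17 pop 4: in=⊤ → ⊤ (no change)
  #18 pop 2: in=⊤ → ⊤ (no change)

Fixpoint:
  val[0] = ⊤
  val[1] = ⊤
  val[2] = ⊤
  val[3] = ⊤
  val[4] = ⊤
  val[5] = −
  val[6] = ⊤

18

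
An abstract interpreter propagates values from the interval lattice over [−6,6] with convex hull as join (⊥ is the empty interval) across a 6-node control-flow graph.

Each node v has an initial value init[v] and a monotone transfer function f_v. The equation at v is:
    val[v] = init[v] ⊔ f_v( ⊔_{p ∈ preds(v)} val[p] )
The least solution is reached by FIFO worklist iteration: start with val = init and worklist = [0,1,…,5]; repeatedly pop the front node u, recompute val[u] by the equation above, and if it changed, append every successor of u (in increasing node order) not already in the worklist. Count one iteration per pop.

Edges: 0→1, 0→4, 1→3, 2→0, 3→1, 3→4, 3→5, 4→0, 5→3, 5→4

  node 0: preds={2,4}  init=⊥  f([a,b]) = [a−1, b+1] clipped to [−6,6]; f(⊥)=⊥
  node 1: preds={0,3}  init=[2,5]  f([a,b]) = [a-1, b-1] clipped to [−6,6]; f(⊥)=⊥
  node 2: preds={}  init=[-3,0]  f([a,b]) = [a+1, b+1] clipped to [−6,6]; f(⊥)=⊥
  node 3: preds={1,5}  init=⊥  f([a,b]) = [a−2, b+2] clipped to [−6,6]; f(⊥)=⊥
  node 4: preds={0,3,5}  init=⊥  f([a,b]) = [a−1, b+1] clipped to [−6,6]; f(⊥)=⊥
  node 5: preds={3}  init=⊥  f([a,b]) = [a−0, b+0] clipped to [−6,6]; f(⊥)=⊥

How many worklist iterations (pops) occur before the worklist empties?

11

Worklist (11 pops):
  #1 pop 0: in=[-3,0] → [-4,1] (was ⊥); enqueue []
  #2 pop 1: in=[-4,1] → [-5,5] (was [2,5]); enqueue []
  #3 pop 2: in=⊥ → [-3,0] (no change)
  #4 pop 3: in=[-5,5] → [-6,6] (was ⊥); enqueue [1]
  #5 pop 4: in=[-6,6] → [-6,6] (was ⊥); enqueue [0]
  #6 pop 5: in=[-6,6] → [-6,6] (was ⊥); enqueue [3,4]
  #7 pop 1: in=[-6,6] → [-6,5] (was [-5,5]); enqueue []
  #8 pop 0: in=[-6,6] → [-6,6] (was [-4,1]); enqueue [1]
  #9 pop 3: in=[-6,6] → [-6,6] (no change)
  #10 pop 4: in=[-6,6] → [-6,6] (no change)
  #11 pop 1: in=[-6,6] → [-6,5] (no change)

Fixpoint:
  val[0] = [-6,6]
  val[1] = [-6,5]
  val[2] = [-3,0]
  val[3] = [-6,6]
  val[4] = [-6,6]
  val[5] = [-6,6]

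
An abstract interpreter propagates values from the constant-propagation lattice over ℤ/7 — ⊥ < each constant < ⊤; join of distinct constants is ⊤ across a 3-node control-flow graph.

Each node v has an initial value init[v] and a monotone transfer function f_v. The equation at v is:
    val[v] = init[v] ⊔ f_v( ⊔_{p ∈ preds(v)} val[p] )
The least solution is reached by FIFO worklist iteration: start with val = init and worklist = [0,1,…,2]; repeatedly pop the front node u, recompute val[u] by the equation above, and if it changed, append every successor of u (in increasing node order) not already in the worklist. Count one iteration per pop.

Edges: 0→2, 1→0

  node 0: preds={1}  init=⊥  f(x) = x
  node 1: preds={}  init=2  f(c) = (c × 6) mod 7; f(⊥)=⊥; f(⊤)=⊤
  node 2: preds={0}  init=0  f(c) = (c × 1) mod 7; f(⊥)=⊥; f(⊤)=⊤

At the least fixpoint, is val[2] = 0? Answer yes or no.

Iteration log — 3 steps:
  step 1. node 0  ⊔preds=2  new=2  old=⊥  +wl: 
  step 2. node 1  ⊔preds=⊥  new=2  stable
  step 3. node 2  ⊔preds=2  new=⊤  old=0  +wl: 

Least fixpoint reached:
  node 0: 2
  node 1: 2
  node 2: ⊤

no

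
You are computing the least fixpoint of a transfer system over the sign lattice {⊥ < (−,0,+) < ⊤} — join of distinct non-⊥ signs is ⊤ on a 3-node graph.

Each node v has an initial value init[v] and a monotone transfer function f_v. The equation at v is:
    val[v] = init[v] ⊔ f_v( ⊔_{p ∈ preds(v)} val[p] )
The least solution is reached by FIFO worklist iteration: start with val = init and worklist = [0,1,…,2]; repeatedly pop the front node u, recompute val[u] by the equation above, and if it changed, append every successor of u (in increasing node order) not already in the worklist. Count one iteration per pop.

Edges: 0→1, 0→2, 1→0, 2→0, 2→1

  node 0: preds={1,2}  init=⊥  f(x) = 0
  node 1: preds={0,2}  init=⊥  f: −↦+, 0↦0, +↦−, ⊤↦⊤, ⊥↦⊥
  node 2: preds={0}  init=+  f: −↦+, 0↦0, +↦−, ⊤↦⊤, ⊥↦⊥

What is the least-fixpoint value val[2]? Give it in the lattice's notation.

Worklist (5 pops):
  #1 pop 0: in=+ → 0 (was ⊥); enqueue []
  #2 pop 1: in=⊤ → ⊤ (was ⊥); enqueue [0]
  #3 pop 2: in=0 → ⊤ (was +); enqueue [1]
  #4 pop 0: in=⊤ → 0 (no change)
  #5 pop 1: in=⊤ → ⊤ (no change)

Fixpoint:
  val[0] = 0
  val[1] = ⊤
  val[2] = ⊤

⊤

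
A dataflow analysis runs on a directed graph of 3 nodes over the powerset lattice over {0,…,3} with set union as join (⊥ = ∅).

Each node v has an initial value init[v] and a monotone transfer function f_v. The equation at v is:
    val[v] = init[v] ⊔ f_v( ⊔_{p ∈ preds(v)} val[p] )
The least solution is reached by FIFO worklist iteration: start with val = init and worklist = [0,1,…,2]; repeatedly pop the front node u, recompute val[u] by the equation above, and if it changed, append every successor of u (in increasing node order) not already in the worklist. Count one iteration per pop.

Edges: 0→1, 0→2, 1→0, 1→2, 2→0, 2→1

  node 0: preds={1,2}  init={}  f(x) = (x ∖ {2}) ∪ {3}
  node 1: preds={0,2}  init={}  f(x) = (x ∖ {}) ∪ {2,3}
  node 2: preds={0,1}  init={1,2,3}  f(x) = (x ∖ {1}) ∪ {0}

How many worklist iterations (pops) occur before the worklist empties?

7

Trace (7 dequeues):
  [1] u=0 | in {1,2,3} | out {1,3} | prev {} | push {}
  [2] u=1 | in {1,2,3} | out {1,2,3} | prev {} | push {0}
  [3] u=2 | in {1,2,3} | out {0,1,2,3} | prev {1,2,3} | push {1}
  [4] u=0 | in {0,1,2,3} | out {0,1,3} | prev {1,3} | push {2}
  [5] u=1 | in {0,1,2,3} | out {0,1,2,3} | prev {1,2,3} | push {0}
  [6] u=2 | in {0,1,2,3} | out {0,1,2,3} | ==
  [7] u=0 | in {0,1,2,3} | out {0,1,3} | ==

Converged values:
  [0] {0,1,3}
  [1] {0,1,2,3}
  [2] {0,1,2,3}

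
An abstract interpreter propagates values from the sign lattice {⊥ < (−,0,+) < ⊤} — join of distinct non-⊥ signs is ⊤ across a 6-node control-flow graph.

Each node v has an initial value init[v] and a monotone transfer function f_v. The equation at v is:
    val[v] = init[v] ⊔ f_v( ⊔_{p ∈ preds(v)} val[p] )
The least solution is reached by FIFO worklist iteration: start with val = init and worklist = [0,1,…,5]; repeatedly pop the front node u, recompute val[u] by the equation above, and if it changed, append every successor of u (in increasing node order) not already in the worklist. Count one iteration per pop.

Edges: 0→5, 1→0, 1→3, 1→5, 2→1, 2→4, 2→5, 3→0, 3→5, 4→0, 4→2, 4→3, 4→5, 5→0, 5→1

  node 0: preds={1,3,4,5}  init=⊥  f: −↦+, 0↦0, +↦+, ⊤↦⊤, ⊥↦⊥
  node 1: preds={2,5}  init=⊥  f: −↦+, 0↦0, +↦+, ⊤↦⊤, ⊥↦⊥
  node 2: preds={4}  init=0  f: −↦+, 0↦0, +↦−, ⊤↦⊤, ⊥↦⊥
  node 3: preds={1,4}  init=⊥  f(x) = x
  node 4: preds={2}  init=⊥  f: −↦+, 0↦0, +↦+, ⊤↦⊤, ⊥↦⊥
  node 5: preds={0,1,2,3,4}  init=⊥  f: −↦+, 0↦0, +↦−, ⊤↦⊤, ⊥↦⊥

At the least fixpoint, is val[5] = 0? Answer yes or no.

Trace (11 dequeues):
  [1] u=0 | in ⊥ | out ⊥ | ==
  [2] u=1 | in 0 | out 0 | prev ⊥ | push {0}
  [3] u=2 | in ⊥ | out 0 | ==
  [4] u=3 | in 0 | out 0 | prev ⊥ | push {}
  [5] u=4 | in 0 | out 0 | prev ⊥ | push {2,3}
  [6] u=5 | in 0 | out 0 | prev ⊥ | push {1}
  [7] u=0 | in 0 | out 0 | prev ⊥ | push {5}
  [8] u=2 | in 0 | out 0 | ==
  [9] u=3 | in 0 | out 0 | ==
  [10] u=1 | in 0 | out 0 | ==
  [11] u=5 | in 0 | out 0 | ==

Converged values:
  [0] 0
  [1] 0
  [2] 0
  [3] 0
  [4] 0
  [5] 0

yes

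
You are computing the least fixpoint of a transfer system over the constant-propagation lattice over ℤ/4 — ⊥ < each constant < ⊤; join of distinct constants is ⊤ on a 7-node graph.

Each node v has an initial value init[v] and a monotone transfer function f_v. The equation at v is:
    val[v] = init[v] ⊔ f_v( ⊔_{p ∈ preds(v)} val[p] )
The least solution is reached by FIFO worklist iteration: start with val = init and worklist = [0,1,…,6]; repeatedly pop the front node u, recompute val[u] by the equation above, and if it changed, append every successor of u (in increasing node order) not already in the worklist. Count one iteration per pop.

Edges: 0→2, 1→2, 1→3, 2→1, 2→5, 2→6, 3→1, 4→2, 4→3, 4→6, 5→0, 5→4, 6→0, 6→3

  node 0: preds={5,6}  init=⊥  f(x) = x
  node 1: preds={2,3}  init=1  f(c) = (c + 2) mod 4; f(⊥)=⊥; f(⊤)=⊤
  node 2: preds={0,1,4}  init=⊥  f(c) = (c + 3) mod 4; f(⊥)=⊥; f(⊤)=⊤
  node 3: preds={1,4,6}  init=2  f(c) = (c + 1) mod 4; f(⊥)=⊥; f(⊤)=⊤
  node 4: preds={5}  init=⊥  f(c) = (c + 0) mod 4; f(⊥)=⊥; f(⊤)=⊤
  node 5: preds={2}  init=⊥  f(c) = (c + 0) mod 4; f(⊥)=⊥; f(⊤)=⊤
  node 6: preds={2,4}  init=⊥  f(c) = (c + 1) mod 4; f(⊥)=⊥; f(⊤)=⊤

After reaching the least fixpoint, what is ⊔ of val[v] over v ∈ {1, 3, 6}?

⊤

Worklist (13 pops):
  #1 pop 0: in=⊥ → ⊥ (no change)
  #2 pop 1: in=2 → ⊤ (was 1); enqueue []
  #3 pop 2: in=⊤ → ⊤ (was ⊥); enqueue [1]
  #4 pop 3: in=⊤ → ⊤ (was 2); enqueue []
  #5 pop 4: in=⊥ → ⊥ (no change)
  #6 pop 5: in=⊤ → ⊤ (was ⊥); enqueue [0,4]
  #7 pop 6: in=⊤ → ⊤ (was ⊥); enqueue [3]
  #8 pop 1: in=⊤ → ⊤ (no change)
  #9 pop 0: in=⊤ → ⊤ (was ⊥); enqueue [2]
  #10 pop 4: in=⊤ → ⊤ (was ⊥); enqueue [6]
  #11 pop 3: in=⊤ → ⊤ (no change)
  #12 pop 2: in=⊤ → ⊤ (no change)
  #13 pop 6: in=⊤ → ⊤ (no change)

Fixpoint:
  val[0] = ⊤
  val[1] = ⊤
  val[2] = ⊤
  val[3] = ⊤
  val[4] = ⊤
  val[5] = ⊤
  val[6] = ⊤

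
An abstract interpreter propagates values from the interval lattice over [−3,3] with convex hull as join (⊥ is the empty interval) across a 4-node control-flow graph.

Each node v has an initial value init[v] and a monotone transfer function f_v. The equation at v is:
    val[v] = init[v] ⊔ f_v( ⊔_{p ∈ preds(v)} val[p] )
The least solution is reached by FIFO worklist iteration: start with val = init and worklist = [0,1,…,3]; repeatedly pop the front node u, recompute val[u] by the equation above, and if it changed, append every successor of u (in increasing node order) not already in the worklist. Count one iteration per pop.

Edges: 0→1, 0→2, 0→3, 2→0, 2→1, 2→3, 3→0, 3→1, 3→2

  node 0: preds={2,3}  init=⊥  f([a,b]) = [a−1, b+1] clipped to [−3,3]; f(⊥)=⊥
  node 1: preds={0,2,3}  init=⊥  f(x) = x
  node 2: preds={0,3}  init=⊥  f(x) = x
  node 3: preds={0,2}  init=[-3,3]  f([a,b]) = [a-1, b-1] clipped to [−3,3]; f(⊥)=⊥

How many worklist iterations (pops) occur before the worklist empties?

Iteration log — 6 steps:
  step 1. node 0  ⊔preds=[-3,3]  new=[-3,3]  old=⊥  +wl: 
  step 2. node 1  ⊔preds=[-3,3]  new=[-3,3]  old=⊥  +wl: 
  step 3. node 2  ⊔preds=[-3,3]  new=[-3,3]  old=⊥  +wl: 0,1
  step 4. node 3  ⊔preds=[-3,3]  new=[-3,3]  stable
  step 5. node 0  ⊔preds=[-3,3]  new=[-3,3]  stable
  step 6. node 1  ⊔preds=[-3,3]  new=[-3,3]  stable

Least fixpoint reached:
  node 0: [-3,3]
  node 1: [-3,3]
  node 2: [-3,3]
  node 3: [-3,3]

6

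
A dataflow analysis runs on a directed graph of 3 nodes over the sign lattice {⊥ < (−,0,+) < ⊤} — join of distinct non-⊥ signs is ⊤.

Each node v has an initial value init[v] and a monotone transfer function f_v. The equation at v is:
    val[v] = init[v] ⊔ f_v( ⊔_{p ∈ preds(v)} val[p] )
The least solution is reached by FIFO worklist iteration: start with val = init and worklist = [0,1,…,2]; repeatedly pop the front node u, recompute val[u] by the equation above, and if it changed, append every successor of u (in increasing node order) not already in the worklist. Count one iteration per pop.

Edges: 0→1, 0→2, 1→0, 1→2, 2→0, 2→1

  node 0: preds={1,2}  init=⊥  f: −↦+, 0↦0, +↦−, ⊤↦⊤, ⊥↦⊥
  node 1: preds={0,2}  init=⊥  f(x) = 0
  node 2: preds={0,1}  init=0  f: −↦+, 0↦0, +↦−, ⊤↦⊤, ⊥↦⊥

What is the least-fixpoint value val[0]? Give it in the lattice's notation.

Iteration log — 4 steps:
  step 1. node 0  ⊔preds=0  new=0  old=⊥  +wl: 
  step 2. node 1  ⊔preds=0  new=0  old=⊥  +wl: 0
  step 3. node 2  ⊔preds=0  new=0  stable
  step 4. node 0  ⊔preds=0  new=0  stable

Least fixpoint reached:
  node 0: 0
  node 1: 0
  node 2: 0

0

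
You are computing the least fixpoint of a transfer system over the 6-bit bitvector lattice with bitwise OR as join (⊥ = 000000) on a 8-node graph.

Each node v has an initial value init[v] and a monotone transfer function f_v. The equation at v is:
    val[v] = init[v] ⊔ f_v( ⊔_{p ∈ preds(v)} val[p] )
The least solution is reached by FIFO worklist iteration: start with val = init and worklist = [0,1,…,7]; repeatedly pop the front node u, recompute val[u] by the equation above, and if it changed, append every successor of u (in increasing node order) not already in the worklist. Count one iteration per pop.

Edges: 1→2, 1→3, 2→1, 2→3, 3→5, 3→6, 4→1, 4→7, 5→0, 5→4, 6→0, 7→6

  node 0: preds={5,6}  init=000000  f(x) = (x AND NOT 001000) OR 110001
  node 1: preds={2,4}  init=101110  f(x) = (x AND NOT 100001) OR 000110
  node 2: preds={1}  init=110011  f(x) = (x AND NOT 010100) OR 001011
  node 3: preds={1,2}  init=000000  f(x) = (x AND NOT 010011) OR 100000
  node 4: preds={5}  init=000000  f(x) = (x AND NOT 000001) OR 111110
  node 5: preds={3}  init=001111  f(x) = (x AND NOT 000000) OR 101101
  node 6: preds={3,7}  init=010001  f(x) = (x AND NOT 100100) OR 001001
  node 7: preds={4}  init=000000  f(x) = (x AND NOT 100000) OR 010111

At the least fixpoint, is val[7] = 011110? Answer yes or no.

Iteration log — 13 steps:
  step 1. node 0  ⊔preds=011111  new=110111  old=000000  +wl: 
  step 2. node 1  ⊔preds=110011  new=111110  old=101110  +wl: 
  step 3. node 2  ⊔preds=111110  new=111011  old=110011  +wl: 1
  step 4. node 3  ⊔preds=111111  new=101100  old=000000  +wl: 
  step 5. node 4  ⊔preds=001111  new=111110  old=000000  +wl: 
  step 6. node 5  ⊔preds=101100  new=101111  old=001111  +wl: 0,4
  step 7. node 6  ⊔preds=101100  new=011001  old=010001  +wl: 
  step 8. node 7  ⊔preds=111110  new=011111  old=000000  +wl: 6
  step 9. node 1  ⊔preds=111111  new=111110  stable
  step 10. node 0  ⊔preds=111111  new=110111  stable
  step 11. node 4  ⊔preds=101111  new=111110  stable
  step 12. node 6  ⊔preds=111111  new=011011  old=011001  +wl: 0
  step 13. node 0  ⊔preds=111111  new=110111  stable

Least fixpoint reached:
  node 0: 110111
  node 1: 111110
  node 2: 111011
  node 3: 101100
  node 4: 111110
  node 5: 101111
  node 6: 011011
  node 7: 011111

no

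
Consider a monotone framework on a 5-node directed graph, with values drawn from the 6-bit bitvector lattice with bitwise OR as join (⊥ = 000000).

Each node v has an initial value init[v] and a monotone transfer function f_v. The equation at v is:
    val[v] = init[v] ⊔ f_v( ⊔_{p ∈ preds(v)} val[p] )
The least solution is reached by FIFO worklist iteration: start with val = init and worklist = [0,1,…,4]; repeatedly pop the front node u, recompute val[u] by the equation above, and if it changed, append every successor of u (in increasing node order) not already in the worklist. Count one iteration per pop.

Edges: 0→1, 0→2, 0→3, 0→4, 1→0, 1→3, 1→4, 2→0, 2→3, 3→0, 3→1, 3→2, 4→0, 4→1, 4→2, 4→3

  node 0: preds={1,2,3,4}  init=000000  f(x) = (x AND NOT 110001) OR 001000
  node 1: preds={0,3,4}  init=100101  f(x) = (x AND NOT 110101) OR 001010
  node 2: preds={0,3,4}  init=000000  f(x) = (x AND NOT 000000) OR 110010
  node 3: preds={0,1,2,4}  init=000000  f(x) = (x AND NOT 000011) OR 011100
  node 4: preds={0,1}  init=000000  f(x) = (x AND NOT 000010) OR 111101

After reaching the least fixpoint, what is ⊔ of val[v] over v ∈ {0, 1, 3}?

111111

Trace (11 dequeues):
  [1] u=0 | in 100101 | out 001100 | prev 000000 | push {}
  [2] u=1 | in 001100 | out 101111 | prev 100101 | push {0}
  [3] u=2 | in 001100 | out 111110 | prev 000000 | push {}
  [4] u=3 | in 111111 | out 111100 | prev 000000 | push {1,2}
  [5] u=4 | in 101111 | out 111101 | prev 000000 | push {3}
  [6] u=0 | in 111111 | out 001110 | prev 001100 | push {4}
  [7] u=1 | in 111111 | out 101111 | ==
  [8] u=2 | in 111111 | out 111111 | prev 111110 | push {0}
  [9] u=3 | in 111111 | out 111100 | ==
  [10] u=4 | in 101111 | out 111101 | ==
  [11] u=0 | in 111111 | out 001110 | ==

Converged values:
  [0] 001110
  [1] 101111
  [2] 111111
  [3] 111100
  [4] 111101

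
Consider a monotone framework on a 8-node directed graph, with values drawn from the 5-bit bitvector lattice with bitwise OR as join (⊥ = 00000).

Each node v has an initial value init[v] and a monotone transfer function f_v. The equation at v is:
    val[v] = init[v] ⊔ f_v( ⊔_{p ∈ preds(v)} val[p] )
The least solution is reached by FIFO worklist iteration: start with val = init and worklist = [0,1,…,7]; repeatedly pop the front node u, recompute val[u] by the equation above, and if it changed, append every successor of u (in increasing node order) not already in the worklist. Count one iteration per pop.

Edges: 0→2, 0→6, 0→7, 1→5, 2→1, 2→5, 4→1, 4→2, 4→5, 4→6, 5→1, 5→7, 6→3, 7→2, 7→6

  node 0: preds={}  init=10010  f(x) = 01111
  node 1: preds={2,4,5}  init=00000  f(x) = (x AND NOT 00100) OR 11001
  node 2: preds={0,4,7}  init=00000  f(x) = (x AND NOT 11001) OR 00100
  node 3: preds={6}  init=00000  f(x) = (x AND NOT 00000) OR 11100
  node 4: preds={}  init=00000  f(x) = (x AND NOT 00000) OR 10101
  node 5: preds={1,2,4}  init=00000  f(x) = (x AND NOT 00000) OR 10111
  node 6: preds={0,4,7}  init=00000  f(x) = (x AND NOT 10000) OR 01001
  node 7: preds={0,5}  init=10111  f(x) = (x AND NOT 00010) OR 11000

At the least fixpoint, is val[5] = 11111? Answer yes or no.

yes

Trace (13 dequeues):
  [1] u=0 | in 00000 | out 11111 | prev 10010 | push {}
  [2] u=1 | in 00000 | out 11001 | prev 00000 | push {}
  [3] u=2 | in 11111 | out 00110 | prev 00000 | push {1}
  [4] u=3 | in 00000 | out 11100 | prev 00000 | push {}
  [5] u=4 | in 00000 | out 10101 | prev 00000 | push {2}
  [6] u=5 | in 11111 | out 11111 | prev 00000 | push {}
  [7] u=6 | in 11111 | out 01111 | prev 00000 | push {3}
  [8] u=7 | in 11111 | out 11111 | prev 10111 | push {6}
  [9] u=1 | in 11111 | out 11011 | prev 11001 | push {5}
  [10] u=2 | in 11111 | out 00110 | ==
  [11] u=3 | in 01111 | out 11111 | prev 11100 | push {}
  [12] u=6 | in 11111 | out 01111 | ==
  [13] u=5 | in 11111 | out 11111 | ==

Converged values:
  [0] 11111
  [1] 11011
  [2] 00110
  [3] 11111
  [4] 10101
  [5] 11111
  [6] 01111
  [7] 11111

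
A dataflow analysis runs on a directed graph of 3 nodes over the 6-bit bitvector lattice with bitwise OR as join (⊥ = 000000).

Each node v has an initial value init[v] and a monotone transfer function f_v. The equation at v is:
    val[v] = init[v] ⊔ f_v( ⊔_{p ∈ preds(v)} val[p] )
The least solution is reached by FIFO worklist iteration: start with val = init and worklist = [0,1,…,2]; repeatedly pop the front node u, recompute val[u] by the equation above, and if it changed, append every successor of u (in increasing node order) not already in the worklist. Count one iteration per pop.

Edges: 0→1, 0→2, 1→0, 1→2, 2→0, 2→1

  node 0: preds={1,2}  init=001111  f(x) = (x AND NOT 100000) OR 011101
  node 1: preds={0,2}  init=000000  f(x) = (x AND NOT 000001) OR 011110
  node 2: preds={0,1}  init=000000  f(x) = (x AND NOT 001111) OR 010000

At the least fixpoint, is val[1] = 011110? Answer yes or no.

yes

Worklist (5 pops):
  #1 pop 0: in=000000 → 011111 (was 001111); enqueue []
  #2 pop 1: in=011111 → 011110 (was 000000); enqueue [0]
  #3 pop 2: in=011111 → 010000 (was 000000); enqueue [1]
  #4 pop 0: in=011110 → 011111 (no change)
  #5 pop 1: in=011111 → 011110 (no change)

Fixpoint:
  val[0] = 011111
  val[1] = 011110
  val[2] = 010000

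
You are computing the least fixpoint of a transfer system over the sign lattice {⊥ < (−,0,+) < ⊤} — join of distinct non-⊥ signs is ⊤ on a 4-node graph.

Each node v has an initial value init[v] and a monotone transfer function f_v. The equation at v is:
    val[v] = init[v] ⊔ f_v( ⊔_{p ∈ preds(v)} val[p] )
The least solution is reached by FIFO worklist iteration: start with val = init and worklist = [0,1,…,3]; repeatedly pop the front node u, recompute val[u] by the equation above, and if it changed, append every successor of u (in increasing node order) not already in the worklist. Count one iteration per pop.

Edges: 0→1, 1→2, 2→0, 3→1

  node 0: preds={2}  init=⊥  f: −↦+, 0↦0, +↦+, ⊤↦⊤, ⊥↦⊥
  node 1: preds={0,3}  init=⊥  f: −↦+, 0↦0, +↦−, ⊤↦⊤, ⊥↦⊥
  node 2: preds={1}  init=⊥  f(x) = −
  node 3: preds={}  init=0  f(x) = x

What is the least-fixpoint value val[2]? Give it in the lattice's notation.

−

Trace (7 dequeues):
  [1] u=0 | in ⊥ | out ⊥ | ==
  [2] u=1 | in 0 | out 0 | prev ⊥ | push {}
  [3] u=2 | in 0 | out − | prev ⊥ | push {0}
  [4] u=3 | in ⊥ | out 0 | ==
  [5] u=0 | in − | out + | prev ⊥ | push {1}
  [6] u=1 | in ⊤ | out ⊤ | prev 0 | push {2}
  [7] u=2 | in ⊤ | out − | ==

Converged values:
  [0] +
  [1] ⊤
  [2] −
  [3] 0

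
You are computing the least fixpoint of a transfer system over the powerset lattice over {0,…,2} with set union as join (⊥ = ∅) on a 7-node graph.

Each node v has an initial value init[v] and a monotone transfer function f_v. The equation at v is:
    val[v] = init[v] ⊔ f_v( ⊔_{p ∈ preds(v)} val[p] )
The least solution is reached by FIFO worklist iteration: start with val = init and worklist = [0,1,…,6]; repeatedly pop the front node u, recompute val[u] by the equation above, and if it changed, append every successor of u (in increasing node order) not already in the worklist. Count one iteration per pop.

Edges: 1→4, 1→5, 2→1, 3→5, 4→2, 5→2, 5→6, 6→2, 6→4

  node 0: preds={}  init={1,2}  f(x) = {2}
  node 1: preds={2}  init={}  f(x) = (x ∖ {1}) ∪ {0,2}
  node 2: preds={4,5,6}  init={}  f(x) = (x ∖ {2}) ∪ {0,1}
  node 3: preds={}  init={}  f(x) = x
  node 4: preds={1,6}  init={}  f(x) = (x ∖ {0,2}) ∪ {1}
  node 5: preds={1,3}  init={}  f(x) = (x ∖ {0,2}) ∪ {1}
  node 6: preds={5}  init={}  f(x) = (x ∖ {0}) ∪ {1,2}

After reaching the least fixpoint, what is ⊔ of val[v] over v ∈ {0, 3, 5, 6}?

Worklist (10 pops):
  #1 pop 0: in={} → {1,2} (no change)
  #2 pop 1: in={} → {0,2} (was {}); enqueue []
  #3 pop 2: in={} → {0,1} (was {}); enqueue [1]
  #4 pop 3: in={} → {} (no change)
  #5 pop 4: in={0,2} → {1} (was {}); enqueue [2]
  #6 pop 5: in={0,2} → {1} (was {}); enqueue []
  #7 pop 6: in={1} → {1,2} (was {}); enqueue [4]
  #8 pop 1: in={0,1} → {0,2} (no change)
  #9 pop 2: in={1,2} → {0,1} (no change)
  #10 pop 4: in={0,1,2} → {1} (no change)

Fixpoint:
  val[0] = {1,2}
  val[1] = {0,2}
  val[2] = {0,1}
  val[3] = {}
  val[4] = {1}
  val[5] = {1}
  val[6] = {1,2}

{1,2}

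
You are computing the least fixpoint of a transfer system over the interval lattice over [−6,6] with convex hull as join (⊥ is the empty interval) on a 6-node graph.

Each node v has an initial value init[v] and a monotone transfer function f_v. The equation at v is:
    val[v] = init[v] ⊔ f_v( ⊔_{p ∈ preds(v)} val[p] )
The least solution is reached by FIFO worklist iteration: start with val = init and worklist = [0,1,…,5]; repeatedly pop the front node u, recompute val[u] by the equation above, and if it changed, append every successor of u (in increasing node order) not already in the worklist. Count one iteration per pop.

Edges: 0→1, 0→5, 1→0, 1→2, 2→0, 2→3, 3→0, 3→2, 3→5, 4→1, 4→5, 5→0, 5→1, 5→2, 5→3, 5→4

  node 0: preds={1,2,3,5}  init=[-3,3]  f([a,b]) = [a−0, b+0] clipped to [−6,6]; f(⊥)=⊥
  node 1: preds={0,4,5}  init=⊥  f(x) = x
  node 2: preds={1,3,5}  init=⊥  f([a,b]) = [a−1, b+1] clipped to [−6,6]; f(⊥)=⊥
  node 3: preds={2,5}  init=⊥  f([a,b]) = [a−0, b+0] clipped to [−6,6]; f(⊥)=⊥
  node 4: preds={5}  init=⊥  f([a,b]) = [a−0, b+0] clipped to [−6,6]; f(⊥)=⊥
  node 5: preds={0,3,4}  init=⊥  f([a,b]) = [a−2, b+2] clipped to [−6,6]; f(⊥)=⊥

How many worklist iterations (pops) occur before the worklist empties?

15

Worklist (15 pops):
  #1 pop 0: in=⊥ → [-3,3] (no change)
  #2 pop 1: in=[-3,3] → [-3,3] (was ⊥); enqueue [0]
  #3 pop 2: in=[-3,3] → [-4,4] (was ⊥); enqueue []
  #4 pop 3: in=[-4,4] → [-4,4] (was ⊥); enqueue [2]
  #5 pop 4: in=⊥ → ⊥ (no change)
  #6 pop 5: in=[-4,4] → [-6,6] (was ⊥); enqueue [1,3,4]
  #7 pop 0: in=[-6,6] → [-6,6] (was [-3,3]); enqueue [5]
  #8 pop 2: in=[-6,6] → [-6,6] (was [-4,4]); enqueue [0]
  #9 pop 1: in=[-6,6] → [-6,6] (was [-3,3]); enqueue [2]
  #10 pop 3: in=[-6,6] → [-6,6] (was [-4,4]); enqueue []
  #11 pop 4: in=[-6,6] → [-6,6] (was ⊥); enqueue [1]
  #12 pop 5: in=[-6,6] → [-6,6] (no change)
  #13 pop 0: in=[-6,6] → [-6,6] (no change)
  #14 pop 2: in=[-6,6] → [-6,6] (no change)
  #15 pop 1: in=[-6,6] → [-6,6] (no change)

Fixpoint:
  val[0] = [-6,6]
  val[1] = [-6,6]
  val[2] = [-6,6]
  val[3] = [-6,6]
  val[4] = [-6,6]
  val[5] = [-6,6]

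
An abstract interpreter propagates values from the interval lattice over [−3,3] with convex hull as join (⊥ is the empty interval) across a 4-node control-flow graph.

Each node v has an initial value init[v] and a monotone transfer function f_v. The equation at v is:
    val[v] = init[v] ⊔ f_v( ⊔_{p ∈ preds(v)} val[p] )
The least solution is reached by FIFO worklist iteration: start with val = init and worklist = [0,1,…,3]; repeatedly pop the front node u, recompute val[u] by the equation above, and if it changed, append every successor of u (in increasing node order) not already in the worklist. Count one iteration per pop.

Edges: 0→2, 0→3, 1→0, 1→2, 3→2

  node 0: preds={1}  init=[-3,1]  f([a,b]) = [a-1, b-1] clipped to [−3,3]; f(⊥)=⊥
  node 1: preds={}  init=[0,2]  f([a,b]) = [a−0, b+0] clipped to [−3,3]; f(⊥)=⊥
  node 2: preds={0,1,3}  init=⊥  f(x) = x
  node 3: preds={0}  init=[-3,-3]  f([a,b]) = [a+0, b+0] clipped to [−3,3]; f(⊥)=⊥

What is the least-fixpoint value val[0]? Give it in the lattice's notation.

Trace (5 dequeues):
  [1] u=0 | in [0,2] | out [-3,1] | ==
  [2] u=1 | in ⊥ | out [0,2] | ==
  [3] u=2 | in [-3,2] | out [-3,2] | prev ⊥ | push {}
  [4] u=3 | in [-3,1] | out [-3,1] | prev [-3,-3] | push {2}
  [5] u=2 | in [-3,2] | out [-3,2] | ==

Converged values:
  [0] [-3,1]
  [1] [0,2]
  [2] [-3,2]
  [3] [-3,1]

[-3,1]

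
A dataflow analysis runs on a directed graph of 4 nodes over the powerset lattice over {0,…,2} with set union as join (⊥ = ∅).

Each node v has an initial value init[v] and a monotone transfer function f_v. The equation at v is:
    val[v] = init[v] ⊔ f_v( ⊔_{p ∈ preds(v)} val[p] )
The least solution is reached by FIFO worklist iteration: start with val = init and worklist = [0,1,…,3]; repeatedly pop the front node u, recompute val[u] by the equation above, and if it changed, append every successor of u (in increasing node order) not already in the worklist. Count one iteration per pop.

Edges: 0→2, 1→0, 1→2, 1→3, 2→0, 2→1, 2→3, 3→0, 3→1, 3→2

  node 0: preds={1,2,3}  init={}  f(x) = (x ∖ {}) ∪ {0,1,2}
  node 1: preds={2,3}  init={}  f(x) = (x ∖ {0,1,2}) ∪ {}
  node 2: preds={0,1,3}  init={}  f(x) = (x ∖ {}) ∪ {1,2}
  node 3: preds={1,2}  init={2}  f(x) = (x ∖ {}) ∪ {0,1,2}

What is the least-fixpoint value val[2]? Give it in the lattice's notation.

Iteration log — 7 steps:
  step 1. node 0  ⊔preds={2}  new={0,1,2}  old={}  +wl: 
  step 2. node 1  ⊔preds={2}  new={}  stable
  step 3. node 2  ⊔preds={0,1,2}  new={0,1,2}  old={}  +wl: 0,1
  step 4. node 3  ⊔preds={0,1,2}  new={0,1,2}  old={2}  +wl: 2
  step 5. node 0  ⊔preds={0,1,2}  new={0,1,2}  stable
  step 6. node 1  ⊔preds={0,1,2}  new={}  stable
  step 7. node 2  ⊔preds={0,1,2}  new={0,1,2}  stable

Least fixpoint reached:
  node 0: {0,1,2}
  node 1: {}
  node 2: {0,1,2}
  node 3: {0,1,2}

{0,1,2}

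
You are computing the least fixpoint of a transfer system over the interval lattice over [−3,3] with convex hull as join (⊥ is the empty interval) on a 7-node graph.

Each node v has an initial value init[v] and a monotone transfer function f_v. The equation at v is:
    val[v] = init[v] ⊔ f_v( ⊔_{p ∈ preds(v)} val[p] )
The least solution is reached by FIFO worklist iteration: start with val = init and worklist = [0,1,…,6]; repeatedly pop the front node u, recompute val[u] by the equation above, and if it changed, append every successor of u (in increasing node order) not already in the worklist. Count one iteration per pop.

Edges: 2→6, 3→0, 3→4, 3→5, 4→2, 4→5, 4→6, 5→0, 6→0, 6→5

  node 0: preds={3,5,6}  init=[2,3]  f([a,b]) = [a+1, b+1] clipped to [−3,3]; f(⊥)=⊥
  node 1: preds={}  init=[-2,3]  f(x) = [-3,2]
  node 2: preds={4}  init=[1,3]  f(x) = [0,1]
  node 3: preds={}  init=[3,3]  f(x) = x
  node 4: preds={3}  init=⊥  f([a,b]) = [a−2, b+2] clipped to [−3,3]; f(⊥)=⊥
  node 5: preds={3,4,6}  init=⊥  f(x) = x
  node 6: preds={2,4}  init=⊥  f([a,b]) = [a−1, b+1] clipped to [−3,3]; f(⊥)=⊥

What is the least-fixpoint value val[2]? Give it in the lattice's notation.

[0,3]

Iteration log — 11 steps:
  step 1. node 0  ⊔preds=[3,3]  new=[2,3]  stable
  step 2. node 1  ⊔preds=⊥  new=[-3,3]  old=[-2,3]  +wl: 
  step 3. node 2  ⊔preds=⊥  new=[0,3]  old=[1,3]  +wl: 
  step 4. node 3  ⊔preds=⊥  new=[3,3]  stable
  step 5. node 4  ⊔preds=[3,3]  new=[1,3]  old=⊥  +wl: 2
  step 6. node 5  ⊔preds=[1,3]  new=[1,3]  old=⊥  +wl: 0
  step 7. node 6  ⊔preds=[0,3]  new=[-1,3]  old=⊥  +wl: 5
  step 8. node 2  ⊔preds=[1,3]  new=[0,3]  stable
  step 9. node 0  ⊔preds=[-1,3]  new=[0,3]  old=[2,3]  +wl: 
  step 10. node 5  ⊔preds=[-1,3]  new=[-1,3]  old=[1,3]  +wl: 0
  step 11. node 0  ⊔preds=[-1,3]  new=[0,3]  stable

Least fixpoint reached:
  node 0: [0,3]
  node 1: [-3,3]
  node 2: [0,3]
  node 3: [3,3]
  node 4: [1,3]
  node 5: [-1,3]
  node 6: [-1,3]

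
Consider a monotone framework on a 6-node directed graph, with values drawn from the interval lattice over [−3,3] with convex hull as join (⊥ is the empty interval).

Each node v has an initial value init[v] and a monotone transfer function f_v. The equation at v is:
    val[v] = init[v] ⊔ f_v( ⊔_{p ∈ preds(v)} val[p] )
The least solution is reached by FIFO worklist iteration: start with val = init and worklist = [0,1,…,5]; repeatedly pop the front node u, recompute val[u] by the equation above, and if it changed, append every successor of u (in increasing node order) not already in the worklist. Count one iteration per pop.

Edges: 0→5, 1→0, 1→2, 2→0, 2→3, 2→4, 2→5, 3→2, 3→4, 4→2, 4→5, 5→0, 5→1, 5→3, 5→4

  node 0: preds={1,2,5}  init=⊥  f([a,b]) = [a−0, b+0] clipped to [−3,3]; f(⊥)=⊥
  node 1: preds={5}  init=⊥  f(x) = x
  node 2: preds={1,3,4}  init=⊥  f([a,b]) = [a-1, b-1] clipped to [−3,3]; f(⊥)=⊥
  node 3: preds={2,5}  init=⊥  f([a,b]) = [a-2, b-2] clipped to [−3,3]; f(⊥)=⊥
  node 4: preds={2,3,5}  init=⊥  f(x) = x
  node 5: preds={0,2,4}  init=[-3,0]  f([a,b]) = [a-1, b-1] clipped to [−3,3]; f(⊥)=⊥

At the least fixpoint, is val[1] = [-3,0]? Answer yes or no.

Iteration log — 8 steps:
  step 1. node 0  ⊔preds=[-3,0]  new=[-3,0]  old=⊥  +wl: 
  step 2. node 1  ⊔preds=[-3,0]  new=[-3,0]  old=⊥  +wl: 0
  step 3. node 2  ⊔preds=[-3,0]  new=[-3,-1]  old=⊥  +wl: 
  step 4. node 3  ⊔preds=[-3,0]  new=[-3,-2]  old=⊥  +wl: 2
  step 5. node 4  ⊔preds=[-3,0]  new=[-3,0]  old=⊥  +wl: 
  step 6. node 5  ⊔preds=[-3,0]  new=[-3,0]  stable
  step 7. node 0  ⊔preds=[-3,0]  new=[-3,0]  stable
  step 8. node 2  ⊔preds=[-3,0]  new=[-3,-1]  stable

Least fixpoint reached:
  node 0: [-3,0]
  node 1: [-3,0]
  node 2: [-3,-1]
  node 3: [-3,-2]
  node 4: [-3,0]
  node 5: [-3,0]

yes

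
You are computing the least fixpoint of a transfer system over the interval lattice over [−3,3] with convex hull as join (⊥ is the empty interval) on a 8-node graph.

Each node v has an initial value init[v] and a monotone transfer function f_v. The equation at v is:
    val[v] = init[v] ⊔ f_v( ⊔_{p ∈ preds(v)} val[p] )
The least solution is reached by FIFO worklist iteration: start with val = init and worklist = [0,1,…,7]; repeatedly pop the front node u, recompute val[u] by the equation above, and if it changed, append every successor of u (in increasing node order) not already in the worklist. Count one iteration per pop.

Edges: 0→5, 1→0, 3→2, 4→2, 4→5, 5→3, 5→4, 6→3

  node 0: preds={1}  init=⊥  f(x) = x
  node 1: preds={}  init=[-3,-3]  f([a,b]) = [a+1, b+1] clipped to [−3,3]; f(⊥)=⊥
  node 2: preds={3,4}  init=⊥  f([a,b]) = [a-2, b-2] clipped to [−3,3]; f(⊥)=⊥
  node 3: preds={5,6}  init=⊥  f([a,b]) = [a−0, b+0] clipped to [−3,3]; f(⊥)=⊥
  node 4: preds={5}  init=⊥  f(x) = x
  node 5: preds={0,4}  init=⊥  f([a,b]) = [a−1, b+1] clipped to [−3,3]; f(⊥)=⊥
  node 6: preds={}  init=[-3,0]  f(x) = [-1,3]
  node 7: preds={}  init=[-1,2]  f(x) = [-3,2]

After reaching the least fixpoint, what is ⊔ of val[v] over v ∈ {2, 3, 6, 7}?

[-3,3]

Worklist (33 pops):
  #1 pop 0: in=[-3,-3] → [-3,-3] (was ⊥); enqueue []
  #2 pop 1: in=⊥ → [-3,-3] (no change)
  #3 pop 2: in=⊥ → ⊥ (no change)
  #4 pop 3: in=[-3,0] → [-3,0] (was ⊥); enqueue [2]
  #5 pop 4: in=⊥ → ⊥ (no change)
  #6 pop 5: in=[-3,-3] → [-3,-2] (was ⊥); enqueue [3,4]
  #7 pop 6: in=⊥ → [-3,3] (was [-3,0]); enqueue []
  #8 pop 7: in=⊥ → [-3,2] (was [-1,2]); enqueue []
  #9 pop 2: in=[-3,0] → [-3,-2] (was ⊥); enqueue []
  #10 pop 3: in=[-3,3] → [-3,3] (was [-3,0]); enqueue [2]
  #11 pop 4: in=[-3,-2] → [-3,-2] (was ⊥); enqueue [5]
  #12 pop 2: in=[-3,3] → [-3,1] (was [-3,-2]); enqueue []
  #13 pop 5: in=[-3,-2] → [-3,-1] (was [-3,-2]); enqueue [3,4]
  #14 pop 3: in=[-3,3] → [-3,3] (no change)
  #15 pop 4: in=[-3,-1] → [-3,-1] (was [-3,-2]); enqueue [2,5]
  #16 pop 2: in=[-3,3] → [-3,1] (no change)
  #17 pop 5: in=[-3,-1] → [-3,0] (was [-3,-1]); enqueue [3,4]
  #18 pop 3: in=[-3,3] → [-3,3] (no change)
  #19 pop 4: in=[-3,0] → [-3,0] (was [-3,-1]); enqueue [2,5]
  #20 pop 2: in=[-3,3] → [-3,1] (no change)
  #21 pop 5: in=[-3,0] → [-3,1] (was [-3,0]); enqueue [3,4]
  #22 pop 3: in=[-3,3] → [-3,3] (no change)
  #23 pop 4: in=[-3,1] → [-3,1] (was [-3,0]); enqueue [2,5]
  #24 pop 2: in=[-3,3] → [-3,1] (no change)
  #25 pop 5: in=[-3,1] → [-3,2] (was [-3,1]); enqueue [3,4]
  #26 pop 3: in=[-3,3] → [-3,3] (no change)
  #27 pop 4: in=[-3,2] → [-3,2] (was [-3,1]); enqueue [2,5]
  #28 pop 2: in=[-3,3] → [-3,1] (no change)
  #29 pop 5: in=[-3,2] → [-3,3] (was [-3,2]); enqueue [3,4]
  #30 pop 3: in=[-3,3] → [-3,3] (no change)
  #31 pop 4: in=[-3,3] → [-3,3] (was [-3,2]); enqueue [2,5]
  #32 pop 2: in=[-3,3] → [-3,1] (no change)
  #33 pop 5: in=[-3,3] → [-3,3] (no change)

Fixpoint:
  val[0] = [-3,-3]
  val[1] = [-3,-3]
  val[2] = [-3,1]
  val[3] = [-3,3]
  val[4] = [-3,3]
  val[5] = [-3,3]
  val[6] = [-3,3]
  val[7] = [-3,2]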